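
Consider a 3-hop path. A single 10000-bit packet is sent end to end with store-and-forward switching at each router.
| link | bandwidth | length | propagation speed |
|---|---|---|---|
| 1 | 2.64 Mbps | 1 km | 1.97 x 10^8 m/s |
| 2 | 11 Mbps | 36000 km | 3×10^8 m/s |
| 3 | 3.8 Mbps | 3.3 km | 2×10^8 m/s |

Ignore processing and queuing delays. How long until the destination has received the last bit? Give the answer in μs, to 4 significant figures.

127400 μs

Transmission delays (L/R per hop): 3787.88, 909.091, 2631.58 μs; sum = 7328.55 μs.
Propagation delays (d/s per hop): 5.07614, 120000, 16.5 μs; sum = 120022 μs.
End-to-end = 127400 μs.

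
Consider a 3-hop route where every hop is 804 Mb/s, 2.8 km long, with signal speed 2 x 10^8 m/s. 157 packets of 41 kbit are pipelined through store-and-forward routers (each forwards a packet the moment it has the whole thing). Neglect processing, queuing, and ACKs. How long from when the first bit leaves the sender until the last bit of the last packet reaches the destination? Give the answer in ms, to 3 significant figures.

Per-hop transmission t_tx = L/R = 41000/804000000 = 0.050995 ms.
Per-hop propagation t_prop = 2800/200000000 = 0.014 ms.
Pipeline fill: first packet needs 3·t_tx to clear all hops; remaining 156 packets each add one t_tx.
Total = (3+157-1)·t_tx + 3·t_prop = 159·0.050995 + 3·0.014 = 8.15 ms.

8.15 ms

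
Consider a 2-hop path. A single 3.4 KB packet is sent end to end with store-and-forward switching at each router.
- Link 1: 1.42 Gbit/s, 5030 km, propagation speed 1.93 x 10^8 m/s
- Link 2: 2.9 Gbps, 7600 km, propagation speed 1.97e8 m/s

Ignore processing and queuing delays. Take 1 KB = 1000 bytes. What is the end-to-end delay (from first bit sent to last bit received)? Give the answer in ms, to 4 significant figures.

L = 27200 bits.
Transmission delays (L/R per hop): 0.0191549, 0.00937931 ms; sum = 0.0285342 ms.
Propagation delays (d/s per hop): 26.0622, 38.5787 ms; sum = 64.6409 ms.
End-to-end = 64.67 ms.

64.67 ms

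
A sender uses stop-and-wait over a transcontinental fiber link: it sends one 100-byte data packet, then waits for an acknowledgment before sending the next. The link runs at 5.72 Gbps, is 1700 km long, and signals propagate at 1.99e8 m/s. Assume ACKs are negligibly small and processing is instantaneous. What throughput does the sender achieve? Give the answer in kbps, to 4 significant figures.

46.82 kbps

t_tx = L/R = 800/5720000000 = 1.3986e-07 s.
t_prop = 1700000/199000000 = 0.00854271 s; RTT = 0.0170854 s.
Cycle = t_tx + RTT = 0.0170856 s.
Throughput = L / cycle = 800 / 0.0170856 = 46.82 kbps.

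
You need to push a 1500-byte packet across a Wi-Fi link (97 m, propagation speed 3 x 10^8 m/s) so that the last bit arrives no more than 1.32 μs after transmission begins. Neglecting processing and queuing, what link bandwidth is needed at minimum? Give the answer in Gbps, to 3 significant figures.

12.0 Gbps

L = 12000 bits.
Propagation delay = 97 / 300000000 = 0.323333 μs.
Transmission budget = 1.32 − 0.323333 = 0.996667 μs.
R ≥ L / t_tx = 12000 bits / 9.96667e-07 s = 12.0 Gbps.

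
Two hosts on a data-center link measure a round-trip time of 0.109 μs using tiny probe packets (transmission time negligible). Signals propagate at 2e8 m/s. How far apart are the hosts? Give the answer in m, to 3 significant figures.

10.9 m

One-way propagation = RTT/2 = 0.0545 μs.
d = s × t = 200000000 × 5.45e-08 = 10.9 m.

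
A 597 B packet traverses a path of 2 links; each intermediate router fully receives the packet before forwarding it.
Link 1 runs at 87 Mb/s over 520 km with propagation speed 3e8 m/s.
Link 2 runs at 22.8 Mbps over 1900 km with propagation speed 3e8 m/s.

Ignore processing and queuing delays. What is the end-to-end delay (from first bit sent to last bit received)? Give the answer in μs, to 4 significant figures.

8331 μs

L = 597 × 8 = 4776 bits.
Transmission delays (L/R per hop): 54.8966, 209.474 μs; sum = 264.37 μs.
Propagation delays (d/s per hop): 1733.33, 6333.33 μs; sum = 8066.67 μs.
End-to-end = 8331 μs.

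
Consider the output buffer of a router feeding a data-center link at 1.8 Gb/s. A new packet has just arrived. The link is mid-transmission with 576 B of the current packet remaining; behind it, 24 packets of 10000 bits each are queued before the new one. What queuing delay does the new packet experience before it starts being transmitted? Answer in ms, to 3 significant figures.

Each queued packet: L/R = 10000/1800000000 = 0.00555556 ms.
24 queued → 0.133333 ms.
Plus remaining 4608 bits of current packet: 0.00256 ms.
Queuing delay = 0.136 ms.

0.136 ms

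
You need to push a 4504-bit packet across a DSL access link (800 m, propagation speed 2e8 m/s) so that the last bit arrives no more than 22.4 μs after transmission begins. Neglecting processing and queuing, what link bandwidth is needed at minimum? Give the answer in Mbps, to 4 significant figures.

Propagation delay = 800 / 200000000 = 4 μs.
Transmission budget = 22.4 − 4 = 18.4 μs.
R ≥ L / t_tx = 4504 bits / 1.84e-05 s = 244.8 Mbps.

244.8 Mbps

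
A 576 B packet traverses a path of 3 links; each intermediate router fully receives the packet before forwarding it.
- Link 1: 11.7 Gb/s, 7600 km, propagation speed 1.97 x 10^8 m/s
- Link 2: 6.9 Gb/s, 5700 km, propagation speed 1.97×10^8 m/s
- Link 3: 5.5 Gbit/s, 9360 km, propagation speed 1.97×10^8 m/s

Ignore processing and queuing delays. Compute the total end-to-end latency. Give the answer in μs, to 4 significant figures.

115000 μs

L = 576 × 8 = 4608 bits.
Transmission delays (L/R per hop): 0.393846, 0.667826, 0.837818 μs; sum = 1.89949 μs.
Propagation delays (d/s per hop): 38578.7, 28934, 47512.7 μs; sum = 115025 μs.
End-to-end = 115000 μs.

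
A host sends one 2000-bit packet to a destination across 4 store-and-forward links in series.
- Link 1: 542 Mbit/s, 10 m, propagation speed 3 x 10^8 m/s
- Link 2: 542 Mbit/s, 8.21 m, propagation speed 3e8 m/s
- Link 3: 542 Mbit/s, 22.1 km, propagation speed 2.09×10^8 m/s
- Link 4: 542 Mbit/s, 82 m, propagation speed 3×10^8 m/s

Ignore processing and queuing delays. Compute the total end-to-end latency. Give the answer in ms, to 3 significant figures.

Transmission delay per hop = L/R = 2000/542000000 = 0.00369004 ms; 4 hops → 0.0147601 ms.
Propagation delays (d/s per hop): 3.33333e-05, 2.73667e-05, 0.105742, 0.000273333 ms; sum = 0.106076 ms.
End-to-end = 0.121 ms.

0.121 ms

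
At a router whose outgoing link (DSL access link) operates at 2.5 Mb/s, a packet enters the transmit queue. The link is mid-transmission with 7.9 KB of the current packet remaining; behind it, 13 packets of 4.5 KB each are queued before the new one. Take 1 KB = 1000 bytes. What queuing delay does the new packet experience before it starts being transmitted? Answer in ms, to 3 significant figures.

212 ms

Each queued packet: L/R = 36000/2500000 = 14.4 ms.
13 queued → 187.2 ms.
Plus remaining 63200 bits of current packet: 25.28 ms.
Queuing delay = 212 ms.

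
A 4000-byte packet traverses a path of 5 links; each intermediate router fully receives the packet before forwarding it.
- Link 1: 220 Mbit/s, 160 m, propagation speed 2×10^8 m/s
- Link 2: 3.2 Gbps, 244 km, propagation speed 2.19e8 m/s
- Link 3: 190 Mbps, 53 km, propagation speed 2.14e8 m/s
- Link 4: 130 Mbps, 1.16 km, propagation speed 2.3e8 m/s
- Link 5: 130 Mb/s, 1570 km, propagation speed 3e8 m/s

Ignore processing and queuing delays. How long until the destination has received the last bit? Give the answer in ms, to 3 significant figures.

7.42 ms

L = 4000 × 8 = 32000 bits.
Transmission delays (L/R per hop): 0.145455, 0.01, 0.168421, 0.246154, 0.246154 ms; sum = 0.816183 ms.
Propagation delays (d/s per hop): 0.0008, 1.11416, 0.247664, 0.00504348, 5.23333 ms; sum = 6.601 ms.
End-to-end = 7.42 ms.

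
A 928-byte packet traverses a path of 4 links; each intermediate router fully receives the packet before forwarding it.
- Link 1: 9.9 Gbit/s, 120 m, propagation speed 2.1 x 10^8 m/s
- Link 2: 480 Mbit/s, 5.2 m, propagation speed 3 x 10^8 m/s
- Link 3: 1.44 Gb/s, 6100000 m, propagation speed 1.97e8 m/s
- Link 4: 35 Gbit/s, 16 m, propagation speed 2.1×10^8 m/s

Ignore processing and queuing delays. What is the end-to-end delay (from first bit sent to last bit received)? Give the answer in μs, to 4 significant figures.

L = 928 × 8 = 7424 bits.
Transmission delays (L/R per hop): 0.749899, 15.4667, 5.15556, 0.212114 μs; sum = 21.5842 μs.
Propagation delays (d/s per hop): 0.571429, 0.0173333, 30964.5, 0.0761905 μs; sum = 30965.1 μs.
End-to-end = 30990 μs.

30990 μs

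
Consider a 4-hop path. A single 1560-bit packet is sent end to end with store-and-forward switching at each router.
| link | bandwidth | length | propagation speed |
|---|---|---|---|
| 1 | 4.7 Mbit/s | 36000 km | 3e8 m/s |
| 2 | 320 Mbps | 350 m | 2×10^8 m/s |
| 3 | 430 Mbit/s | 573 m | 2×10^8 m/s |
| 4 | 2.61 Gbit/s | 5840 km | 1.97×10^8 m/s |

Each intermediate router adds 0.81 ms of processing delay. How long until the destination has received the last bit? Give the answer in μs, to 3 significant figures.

Transmission delays (L/R per hop): 331.915, 4.875, 3.62791, 0.597701 μs; sum = 341.016 μs.
Propagation delays (d/s per hop): 120000, 1.75, 2.865, 29644.7 μs; sum = 149649 μs.
Processing at 3 router(s): 3 × 0.81 ms = 2430 μs.
End-to-end = 152000 μs.

152000 μs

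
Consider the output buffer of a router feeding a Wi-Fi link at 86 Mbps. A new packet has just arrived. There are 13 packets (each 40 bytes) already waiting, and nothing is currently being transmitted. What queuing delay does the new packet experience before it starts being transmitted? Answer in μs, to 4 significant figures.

Each queued packet: L/R = 320/86000000 = 3.72093 μs.
13 queued → 48.3721 μs.
Queuing delay = 48.37 μs.

48.37 μs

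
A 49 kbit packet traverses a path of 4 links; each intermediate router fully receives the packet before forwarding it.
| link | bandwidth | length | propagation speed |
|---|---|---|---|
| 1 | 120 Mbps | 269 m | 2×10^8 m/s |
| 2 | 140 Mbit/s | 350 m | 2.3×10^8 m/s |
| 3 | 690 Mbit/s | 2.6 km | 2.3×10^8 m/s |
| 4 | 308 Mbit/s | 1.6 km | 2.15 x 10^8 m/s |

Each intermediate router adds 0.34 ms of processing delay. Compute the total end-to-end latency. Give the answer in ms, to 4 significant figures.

L = 49000 bits.
Transmission delays (L/R per hop): 0.408333, 0.35, 0.0710145, 0.159091 ms; sum = 0.988439 ms.
Propagation delays (d/s per hop): 0.001345, 0.00152174, 0.0113043, 0.00744186 ms; sum = 0.0216129 ms.
Processing at 3 router(s): 3 × 0.34 ms = 1.02 ms.
End-to-end = 2.030 ms.

2.030 ms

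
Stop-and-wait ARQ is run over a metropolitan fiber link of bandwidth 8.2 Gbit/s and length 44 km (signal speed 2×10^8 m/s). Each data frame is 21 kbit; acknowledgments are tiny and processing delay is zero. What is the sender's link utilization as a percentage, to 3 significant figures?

0.579 %

t_tx = L/R = 21000/8.2e+09 = 2.56098e-06 s.
t_prop = 44000/200000000 = 0.00022 s; RTT = 0.00044 s.
Cycle = t_tx + RTT = 0.000442561 s.
Utilization = t_tx / cycle = 2.56098e-06/0.000442561 = 0.579 %.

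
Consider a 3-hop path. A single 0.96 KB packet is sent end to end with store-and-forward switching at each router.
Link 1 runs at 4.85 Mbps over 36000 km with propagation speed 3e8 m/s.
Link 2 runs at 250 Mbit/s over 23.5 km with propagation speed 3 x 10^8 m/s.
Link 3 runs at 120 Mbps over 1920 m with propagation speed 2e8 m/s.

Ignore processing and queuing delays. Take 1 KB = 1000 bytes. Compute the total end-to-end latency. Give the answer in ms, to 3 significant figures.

L = 7680 bits.
Transmission delays (L/R per hop): 1.58351, 0.03072, 0.064 ms; sum = 1.67823 ms.
Propagation delays (d/s per hop): 120, 0.0783333, 0.0096 ms; sum = 120.088 ms.
End-to-end = 122 ms.

122 ms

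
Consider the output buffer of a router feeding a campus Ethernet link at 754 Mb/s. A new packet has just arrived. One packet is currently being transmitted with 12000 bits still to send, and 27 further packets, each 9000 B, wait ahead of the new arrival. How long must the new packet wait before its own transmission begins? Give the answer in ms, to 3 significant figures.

Each queued packet: L/R = 72000/754000000 = 0.0954907 ms.
27 queued → 2.57825 ms.
Plus remaining 12000 bits of current packet: 0.0159151 ms.
Queuing delay = 2.59 ms.

2.59 ms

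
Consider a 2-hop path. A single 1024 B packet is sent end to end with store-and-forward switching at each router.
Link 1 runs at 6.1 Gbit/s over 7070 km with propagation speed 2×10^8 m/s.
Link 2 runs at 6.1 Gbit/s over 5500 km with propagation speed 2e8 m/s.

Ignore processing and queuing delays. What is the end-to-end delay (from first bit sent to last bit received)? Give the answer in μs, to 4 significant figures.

62850 μs

L = 1024 × 8 = 8192 bits.
Transmission delay per hop = L/R = 8192/6100000000 = 1.34295 μs; 2 hops → 2.6859 μs.
Propagation delays (d/s per hop): 35350, 27500 μs; sum = 62850 μs.
End-to-end = 62850 μs.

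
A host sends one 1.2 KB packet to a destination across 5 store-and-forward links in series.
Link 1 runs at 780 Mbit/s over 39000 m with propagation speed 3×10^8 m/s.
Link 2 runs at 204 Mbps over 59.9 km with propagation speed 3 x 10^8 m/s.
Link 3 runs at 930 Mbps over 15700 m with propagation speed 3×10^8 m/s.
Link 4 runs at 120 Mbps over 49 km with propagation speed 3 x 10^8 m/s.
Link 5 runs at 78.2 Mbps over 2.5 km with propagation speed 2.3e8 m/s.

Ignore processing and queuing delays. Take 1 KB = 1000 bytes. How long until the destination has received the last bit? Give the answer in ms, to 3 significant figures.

0.829 ms

L = 9600 bits.
Transmission delays (L/R per hop): 0.0123077, 0.0470588, 0.0103226, 0.08, 0.122762 ms; sum = 0.272451 ms.
Propagation delays (d/s per hop): 0.13, 0.199667, 0.0523333, 0.163333, 0.0108696 ms; sum = 0.556203 ms.
End-to-end = 0.829 ms.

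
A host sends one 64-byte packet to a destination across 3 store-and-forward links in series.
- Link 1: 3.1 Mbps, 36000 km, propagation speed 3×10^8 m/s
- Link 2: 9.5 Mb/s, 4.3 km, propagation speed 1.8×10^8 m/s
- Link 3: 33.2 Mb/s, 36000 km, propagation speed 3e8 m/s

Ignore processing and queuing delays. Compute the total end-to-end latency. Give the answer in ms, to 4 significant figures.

240.3 ms

L = 64 × 8 = 512 bits.
Transmission delays (L/R per hop): 0.165161, 0.0538947, 0.0154217 ms; sum = 0.234478 ms.
Propagation delays (d/s per hop): 120, 0.0238889, 120 ms; sum = 240.024 ms.
End-to-end = 240.3 ms.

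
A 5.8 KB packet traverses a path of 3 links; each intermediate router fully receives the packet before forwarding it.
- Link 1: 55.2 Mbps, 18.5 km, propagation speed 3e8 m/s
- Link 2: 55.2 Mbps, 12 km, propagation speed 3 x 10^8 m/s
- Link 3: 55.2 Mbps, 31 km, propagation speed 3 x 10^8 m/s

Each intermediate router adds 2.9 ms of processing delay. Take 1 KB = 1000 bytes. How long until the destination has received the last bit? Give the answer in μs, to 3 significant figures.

L = 46400 bits.
Transmission delay per hop = L/R = 46400/55200000 = 840.58 μs; 3 hops → 2521.74 μs.
Propagation delays (d/s per hop): 61.6667, 40, 103.333 μs; sum = 205 μs.
Processing at 2 router(s): 2 × 2.9 ms = 5800 μs.
End-to-end = 8530 μs.

8530 μs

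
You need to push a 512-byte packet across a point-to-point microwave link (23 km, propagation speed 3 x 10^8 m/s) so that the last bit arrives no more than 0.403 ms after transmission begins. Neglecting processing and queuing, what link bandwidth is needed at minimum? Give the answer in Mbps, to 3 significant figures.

12.6 Mbps

L = 4096 bits.
Propagation delay = 23000 / 300000000 = 0.0766667 ms.
Transmission budget = 0.403 − 0.0766667 = 0.326333 ms.
R ≥ L / t_tx = 4096 bits / 0.000326333 s = 12.6 Mbps.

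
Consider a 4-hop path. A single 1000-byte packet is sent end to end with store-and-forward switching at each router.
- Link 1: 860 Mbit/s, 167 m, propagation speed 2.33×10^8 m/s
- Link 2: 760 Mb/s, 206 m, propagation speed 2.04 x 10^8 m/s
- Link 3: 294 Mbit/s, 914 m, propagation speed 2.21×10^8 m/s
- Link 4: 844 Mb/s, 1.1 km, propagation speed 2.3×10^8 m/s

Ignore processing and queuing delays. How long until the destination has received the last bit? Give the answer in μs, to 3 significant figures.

67.2 μs

L = 1000 × 8 = 8000 bits.
Transmission delays (L/R per hop): 9.30233, 10.5263, 27.2109, 9.47867 μs; sum = 56.5182 μs.
Propagation delays (d/s per hop): 0.716738, 1.0098, 4.13575, 4.78261 μs; sum = 10.6449 μs.
End-to-end = 67.2 μs.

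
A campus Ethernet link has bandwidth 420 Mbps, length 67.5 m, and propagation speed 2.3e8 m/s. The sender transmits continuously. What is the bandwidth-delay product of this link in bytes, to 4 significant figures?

15.41 bytes

Propagation delay = 67.5 / 2.3e+08 = 2.93478e-07 s.
BDP = R × t_prop = 420000000 × 2.93478e-07 = 123.261 bits.
In bytes: 123.261/8 = 15.41 bytes.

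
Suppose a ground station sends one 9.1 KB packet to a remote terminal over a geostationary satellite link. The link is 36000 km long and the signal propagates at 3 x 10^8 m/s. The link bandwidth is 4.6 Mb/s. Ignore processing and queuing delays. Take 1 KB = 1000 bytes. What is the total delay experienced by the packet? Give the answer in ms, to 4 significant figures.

135.8 ms

L = 72800 bits.
Transmission delay = L/R = 72800 / 4600000 = 15.8261 ms.
Propagation delay = d/s = 36000000 m / 300000000 m/s = 120 ms.
Total = 135.8 ms.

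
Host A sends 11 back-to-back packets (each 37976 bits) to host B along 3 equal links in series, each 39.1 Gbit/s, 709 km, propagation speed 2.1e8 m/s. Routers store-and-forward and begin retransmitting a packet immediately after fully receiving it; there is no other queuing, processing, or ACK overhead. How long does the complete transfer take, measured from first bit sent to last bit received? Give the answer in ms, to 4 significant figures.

10.14 ms

Per-hop transmission t_tx = L/R = 37976/39100000000 = 0.000971253 ms.
Per-hop propagation t_prop = 709000/210000000 = 3.37619 ms.
Pipeline fill: first packet needs 3·t_tx to clear all hops; remaining 10 packets each add one t_tx.
Total = (3+11-1)·t_tx + 3·t_prop = 13·0.000971253 + 3·3.37619 = 10.14 ms.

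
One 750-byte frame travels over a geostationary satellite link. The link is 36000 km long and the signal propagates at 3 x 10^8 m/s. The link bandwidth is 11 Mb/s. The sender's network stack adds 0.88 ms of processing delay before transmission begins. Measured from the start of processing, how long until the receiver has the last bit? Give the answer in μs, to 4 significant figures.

L = 750 × 8 = 6000 bits.
Transmission delay = L/R = 6000 / 11000000 = 545.455 μs.
Propagation delay = d/s = 36000000 m / 300000000 m/s = 120000 μs.
Plus processing delay 0.88 ms = 880 μs.
Total = 121400 μs.

121400 μs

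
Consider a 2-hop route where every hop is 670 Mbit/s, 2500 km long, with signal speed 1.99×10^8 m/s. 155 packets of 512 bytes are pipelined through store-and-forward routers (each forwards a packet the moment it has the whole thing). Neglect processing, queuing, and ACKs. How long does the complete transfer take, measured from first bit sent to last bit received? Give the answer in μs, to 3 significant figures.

26100 μs

Per-hop transmission t_tx = L/R = 4096/670000000 = 6.11343 μs.
Per-hop propagation t_prop = 2500000/199000000 = 12562.8 μs.
Pipeline fill: first packet needs 2·t_tx to clear all hops; remaining 154 packets each add one t_tx.
Total = (2+155-1)·t_tx + 2·t_prop = 156·6.11343 + 2·12562.8 = 26100 μs.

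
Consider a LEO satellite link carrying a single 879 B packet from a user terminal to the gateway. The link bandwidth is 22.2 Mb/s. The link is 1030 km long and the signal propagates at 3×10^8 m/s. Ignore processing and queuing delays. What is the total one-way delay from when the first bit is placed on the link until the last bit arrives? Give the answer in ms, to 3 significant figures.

3.75 ms

L = 879 × 8 = 7032 bits.
Transmission delay = L/R = 7032 / 22200000 = 0.316757 ms.
Propagation delay = d/s = 1030000 m / 300000000 m/s = 3.43333 ms.
Total = 3.75 ms.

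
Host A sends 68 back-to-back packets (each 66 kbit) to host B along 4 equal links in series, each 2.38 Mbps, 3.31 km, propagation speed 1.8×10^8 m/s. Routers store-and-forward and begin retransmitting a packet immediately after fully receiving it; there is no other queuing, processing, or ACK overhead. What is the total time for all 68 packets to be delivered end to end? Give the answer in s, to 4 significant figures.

Per-hop transmission t_tx = L/R = 66000/2380000 = 0.0277311 s.
Per-hop propagation t_prop = 3310/180000000 = 1.83889e-05 s.
Pipeline fill: first packet needs 4·t_tx to clear all hops; remaining 67 packets each add one t_tx.
Total = (4+68-1)·t_tx + 4·t_prop = 71·0.0277311 + 4·1.83889e-05 = 1.969 s.

1.969 s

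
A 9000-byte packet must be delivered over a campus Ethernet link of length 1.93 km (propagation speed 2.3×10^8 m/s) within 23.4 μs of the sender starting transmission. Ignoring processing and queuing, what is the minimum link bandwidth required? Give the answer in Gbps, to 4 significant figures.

L = 72000 bits.
Propagation delay = 1930 / 2.3e+08 = 8.3913 μs.
Transmission budget = 23.4 − 8.3913 = 15.0087 μs.
R ≥ L / t_tx = 72000 bits / 1.50087e-05 s = 4.797 Gbps.

4.797 Gbps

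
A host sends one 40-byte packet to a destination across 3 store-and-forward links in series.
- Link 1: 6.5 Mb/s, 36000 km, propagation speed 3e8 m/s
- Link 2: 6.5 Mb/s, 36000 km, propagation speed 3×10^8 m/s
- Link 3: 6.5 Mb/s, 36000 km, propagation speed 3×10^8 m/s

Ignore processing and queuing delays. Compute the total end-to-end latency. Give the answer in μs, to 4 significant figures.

L = 40 × 8 = 320 bits.
Transmission delay per hop = L/R = 320/6500000 = 49.2308 μs; 3 hops → 147.692 μs.
Propagation delays (d/s per hop): 120000, 120000, 120000 μs; sum = 360000 μs.
End-to-end = 360100 μs.

360100 μs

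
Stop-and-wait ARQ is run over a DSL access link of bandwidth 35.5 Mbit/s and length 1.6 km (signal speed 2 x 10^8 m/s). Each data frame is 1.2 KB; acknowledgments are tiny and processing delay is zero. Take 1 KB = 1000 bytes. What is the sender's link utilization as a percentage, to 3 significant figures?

94.4 %

t_tx = L/R = 9600/35500000 = 0.000270423 s.
t_prop = 1600/200000000 = 8e-06 s; RTT = 1.6e-05 s.
Cycle = t_tx + RTT = 0.000286423 s.
Utilization = t_tx / cycle = 0.000270423/0.000286423 = 94.4 %.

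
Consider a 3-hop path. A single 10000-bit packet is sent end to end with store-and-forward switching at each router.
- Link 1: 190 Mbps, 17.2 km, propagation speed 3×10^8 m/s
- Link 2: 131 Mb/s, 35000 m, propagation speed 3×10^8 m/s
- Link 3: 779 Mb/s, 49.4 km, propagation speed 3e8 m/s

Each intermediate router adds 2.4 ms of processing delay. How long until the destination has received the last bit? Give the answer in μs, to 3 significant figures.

Transmission delays (L/R per hop): 52.6316, 76.3359, 12.837 μs; sum = 141.804 μs.
Propagation delays (d/s per hop): 57.3333, 116.667, 164.667 μs; sum = 338.667 μs.
Processing at 2 router(s): 2 × 2.4 ms = 4800 μs.
End-to-end = 5280 μs.

5280 μs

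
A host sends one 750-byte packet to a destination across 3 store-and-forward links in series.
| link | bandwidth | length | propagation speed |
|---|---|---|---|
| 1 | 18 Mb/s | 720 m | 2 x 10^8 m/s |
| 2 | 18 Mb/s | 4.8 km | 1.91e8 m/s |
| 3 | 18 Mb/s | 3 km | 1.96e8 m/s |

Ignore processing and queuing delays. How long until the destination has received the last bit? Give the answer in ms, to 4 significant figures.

L = 750 × 8 = 6000 bits.
Transmission delay per hop = L/R = 6000/18000000 = 0.333333 ms; 3 hops → 1 ms.
Propagation delays (d/s per hop): 0.0036, 0.0251309, 0.0153061 ms; sum = 0.044037 ms.
End-to-end = 1.044 ms.

1.044 ms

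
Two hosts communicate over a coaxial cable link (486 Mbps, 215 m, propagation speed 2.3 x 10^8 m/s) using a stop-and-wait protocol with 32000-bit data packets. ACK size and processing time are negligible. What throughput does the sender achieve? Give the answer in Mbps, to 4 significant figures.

t_tx = L/R = 32000/486000000 = 6.58436e-05 s.
t_prop = 215/2.3e+08 = 9.34783e-07 s; RTT = 1.86957e-06 s.
Cycle = t_tx + RTT = 6.77132e-05 s.
Throughput = L / cycle = 32000 / 6.77132e-05 = 472.6 Mbps.

472.6 Mbps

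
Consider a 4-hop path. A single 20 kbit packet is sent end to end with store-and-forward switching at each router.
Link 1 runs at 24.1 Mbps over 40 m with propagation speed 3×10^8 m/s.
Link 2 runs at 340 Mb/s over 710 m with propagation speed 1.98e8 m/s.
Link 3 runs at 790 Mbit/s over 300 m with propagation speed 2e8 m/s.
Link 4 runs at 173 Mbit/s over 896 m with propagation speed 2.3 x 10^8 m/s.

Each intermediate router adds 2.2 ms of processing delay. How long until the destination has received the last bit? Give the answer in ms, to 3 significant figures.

L = 20000 bits.
Transmission delays (L/R per hop): 0.829876, 0.0588235, 0.0253165, 0.115607 ms; sum = 1.02962 ms.
Propagation delays (d/s per hop): 0.000133333, 0.00358586, 0.0015, 0.00389565 ms; sum = 0.00911484 ms.
Processing at 3 router(s): 3 × 2.2 ms = 6.6 ms.
End-to-end = 7.64 ms.

7.64 ms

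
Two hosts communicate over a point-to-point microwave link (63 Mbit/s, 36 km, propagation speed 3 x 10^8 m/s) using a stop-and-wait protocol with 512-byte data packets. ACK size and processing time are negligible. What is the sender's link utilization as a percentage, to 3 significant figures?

t_tx = L/R = 4096/63000000 = 6.50159e-05 s.
t_prop = 36000/300000000 = 0.00012 s; RTT = 0.00024 s.
Cycle = t_tx + RTT = 0.000305016 s.
Utilization = t_tx / cycle = 6.50159e-05/0.000305016 = 21.3 %.

21.3 %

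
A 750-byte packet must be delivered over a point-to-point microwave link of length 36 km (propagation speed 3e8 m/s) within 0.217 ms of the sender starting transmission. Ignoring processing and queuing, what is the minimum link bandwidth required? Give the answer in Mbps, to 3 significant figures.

61.9 Mbps

L = 6000 bits.
Propagation delay = 36000 / 300000000 = 0.12 ms.
Transmission budget = 0.217 − 0.12 = 0.097 ms.
R ≥ L / t_tx = 6000 bits / 9.7e-05 s = 61.9 Mbps.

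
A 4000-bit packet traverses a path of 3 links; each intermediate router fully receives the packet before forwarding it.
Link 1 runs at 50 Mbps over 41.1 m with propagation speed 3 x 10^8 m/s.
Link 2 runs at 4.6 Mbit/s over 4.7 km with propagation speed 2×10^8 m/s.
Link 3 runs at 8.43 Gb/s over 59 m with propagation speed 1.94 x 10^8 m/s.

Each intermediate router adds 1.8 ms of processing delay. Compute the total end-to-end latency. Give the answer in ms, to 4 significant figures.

Transmission delays (L/R per hop): 0.08, 0.869565, 0.000474496 ms; sum = 0.95004 ms.
Propagation delays (d/s per hop): 0.000137, 0.0235, 0.000304124 ms; sum = 0.0239411 ms.
Processing at 2 router(s): 2 × 1.8 ms = 3.6 ms.
End-to-end = 4.574 ms.

4.574 ms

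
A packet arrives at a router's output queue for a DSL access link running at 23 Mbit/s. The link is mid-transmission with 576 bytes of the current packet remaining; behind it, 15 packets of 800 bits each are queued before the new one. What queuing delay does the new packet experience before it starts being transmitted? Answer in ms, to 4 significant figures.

Each queued packet: L/R = 800/23000000 = 0.0347826 ms.
15 queued → 0.521739 ms.
Plus remaining 4608 bits of current packet: 0.200348 ms.
Queuing delay = 0.7221 ms.

0.7221 ms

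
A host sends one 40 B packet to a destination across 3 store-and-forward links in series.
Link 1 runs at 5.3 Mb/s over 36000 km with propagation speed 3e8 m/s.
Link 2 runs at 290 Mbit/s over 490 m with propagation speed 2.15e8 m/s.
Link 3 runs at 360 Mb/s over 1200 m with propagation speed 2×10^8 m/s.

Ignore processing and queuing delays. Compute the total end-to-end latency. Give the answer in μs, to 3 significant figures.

L = 40 × 8 = 320 bits.
Transmission delays (L/R per hop): 60.3774, 1.10345, 0.888889 μs; sum = 62.3697 μs.
Propagation delays (d/s per hop): 120000, 2.27907, 6 μs; sum = 120008 μs.
End-to-end = 120000 μs.

120000 μs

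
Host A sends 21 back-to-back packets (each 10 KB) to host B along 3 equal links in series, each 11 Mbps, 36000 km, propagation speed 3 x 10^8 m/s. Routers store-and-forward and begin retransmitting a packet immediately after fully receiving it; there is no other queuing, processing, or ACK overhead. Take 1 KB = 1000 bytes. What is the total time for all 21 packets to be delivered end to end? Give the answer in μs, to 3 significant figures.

527000 μs

Per-hop transmission t_tx = L/R = 80000/11000000 = 7272.73 μs.
Per-hop propagation t_prop = 36000000/300000000 = 120000 μs.
Pipeline fill: first packet needs 3·t_tx to clear all hops; remaining 20 packets each add one t_tx.
Total = (3+21-1)·t_tx + 3·t_prop = 23·7272.73 + 3·120000 = 527000 μs.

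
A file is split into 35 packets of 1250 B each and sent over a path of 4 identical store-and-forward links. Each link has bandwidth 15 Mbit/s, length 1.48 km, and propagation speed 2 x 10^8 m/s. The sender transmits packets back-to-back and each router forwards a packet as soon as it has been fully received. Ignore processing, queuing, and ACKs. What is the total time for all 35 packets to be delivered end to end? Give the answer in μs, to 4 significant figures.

Per-hop transmission t_tx = L/R = 10000/15000000 = 666.667 μs.
Per-hop propagation t_prop = 1480/200000000 = 7.4 μs.
Pipeline fill: first packet needs 4·t_tx to clear all hops; remaining 34 packets each add one t_tx.
Total = (4+35-1)·t_tx + 4·t_prop = 38·666.667 + 4·7.4 = 25360 μs.

25360 μs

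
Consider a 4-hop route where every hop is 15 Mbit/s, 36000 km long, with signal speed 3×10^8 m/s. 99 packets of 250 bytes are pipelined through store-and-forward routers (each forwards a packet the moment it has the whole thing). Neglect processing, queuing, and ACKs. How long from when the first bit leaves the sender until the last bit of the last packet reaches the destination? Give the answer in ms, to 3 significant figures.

494 ms

Per-hop transmission t_tx = L/R = 2000/15000000 = 0.133333 ms.
Per-hop propagation t_prop = 36000000/300000000 = 120 ms.
Pipeline fill: first packet needs 4·t_tx to clear all hops; remaining 98 packets each add one t_tx.
Total = (4+99-1)·t_tx + 4·t_prop = 102·0.133333 + 4·120 = 494 ms.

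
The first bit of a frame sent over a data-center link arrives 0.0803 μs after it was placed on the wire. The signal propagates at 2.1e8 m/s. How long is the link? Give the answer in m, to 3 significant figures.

d = s × t_prop = 210000000 × 8.03e-08 = 16.9 m.

16.9 m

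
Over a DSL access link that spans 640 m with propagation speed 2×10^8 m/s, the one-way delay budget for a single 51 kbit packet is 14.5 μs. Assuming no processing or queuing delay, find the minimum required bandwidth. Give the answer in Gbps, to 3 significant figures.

Propagation delay = 640 / 200000000 = 3.2 μs.
Transmission budget = 14.5 − 3.2 = 11.3 μs.
R ≥ L / t_tx = 51000 bits / 1.13e-05 s = 4.51 Gbps.

4.51 Gbps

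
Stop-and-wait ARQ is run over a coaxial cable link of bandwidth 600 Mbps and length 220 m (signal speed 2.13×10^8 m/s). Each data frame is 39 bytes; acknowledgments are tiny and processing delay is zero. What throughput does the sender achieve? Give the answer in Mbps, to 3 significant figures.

t_tx = L/R = 312/600000000 = 5.2e-07 s.
t_prop = 220/213000000 = 1.03286e-06 s; RTT = 2.06573e-06 s.
Cycle = t_tx + RTT = 2.58573e-06 s.
Throughput = L / cycle = 312 / 2.58573e-06 = 121 Mbps.

121 Mbps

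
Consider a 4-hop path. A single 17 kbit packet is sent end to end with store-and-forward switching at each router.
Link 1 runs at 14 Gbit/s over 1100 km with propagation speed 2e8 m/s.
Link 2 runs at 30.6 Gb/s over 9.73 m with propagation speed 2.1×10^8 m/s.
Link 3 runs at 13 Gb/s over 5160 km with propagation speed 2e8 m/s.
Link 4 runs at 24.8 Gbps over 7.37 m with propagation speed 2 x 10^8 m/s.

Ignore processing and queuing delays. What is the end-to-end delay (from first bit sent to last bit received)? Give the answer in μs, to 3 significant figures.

31300 μs

L = 17000 bits.
Transmission delays (L/R per hop): 1.21429, 0.555556, 1.30769, 0.685484 μs; sum = 3.76302 μs.
Propagation delays (d/s per hop): 5500, 0.0463333, 25800, 0.03685 μs; sum = 31300.1 μs.
End-to-end = 31300 μs.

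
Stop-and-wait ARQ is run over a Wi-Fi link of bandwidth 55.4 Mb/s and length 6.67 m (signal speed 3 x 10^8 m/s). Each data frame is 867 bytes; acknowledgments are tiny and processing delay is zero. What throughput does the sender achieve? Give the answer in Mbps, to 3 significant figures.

t_tx = L/R = 6936/55400000 = 0.000125199 s.
t_prop = 6.67/300000000 = 2.22333e-08 s; RTT = 4.44667e-08 s.
Cycle = t_tx + RTT = 0.000125243 s.
Throughput = L / cycle = 6936 / 0.000125243 = 55.4 Mbps.

55.4 Mbps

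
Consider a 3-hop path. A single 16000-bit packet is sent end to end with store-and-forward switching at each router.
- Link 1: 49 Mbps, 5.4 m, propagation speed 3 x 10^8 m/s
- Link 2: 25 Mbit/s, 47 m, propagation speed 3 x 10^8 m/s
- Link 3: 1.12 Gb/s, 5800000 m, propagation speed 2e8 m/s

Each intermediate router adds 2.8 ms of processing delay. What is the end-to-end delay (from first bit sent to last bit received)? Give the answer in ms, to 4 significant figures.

Transmission delays (L/R per hop): 0.326531, 0.64, 0.0142857 ms; sum = 0.980816 ms.
Propagation delays (d/s per hop): 1.8e-05, 0.000156667, 29 ms; sum = 29.0002 ms.
Processing at 2 router(s): 2 × 2.8 ms = 5.6 ms.
End-to-end = 35.58 ms.

35.58 ms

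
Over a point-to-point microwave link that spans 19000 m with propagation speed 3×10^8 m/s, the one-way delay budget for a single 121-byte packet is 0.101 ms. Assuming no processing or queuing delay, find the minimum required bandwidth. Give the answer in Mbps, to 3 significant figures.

L = 968 bits.
Propagation delay = 19000 / 300000000 = 0.0633333 ms.
Transmission budget = 0.101 − 0.0633333 = 0.0376667 ms.
R ≥ L / t_tx = 968 bits / 3.76667e-05 s = 25.7 Mbps.

25.7 Mbps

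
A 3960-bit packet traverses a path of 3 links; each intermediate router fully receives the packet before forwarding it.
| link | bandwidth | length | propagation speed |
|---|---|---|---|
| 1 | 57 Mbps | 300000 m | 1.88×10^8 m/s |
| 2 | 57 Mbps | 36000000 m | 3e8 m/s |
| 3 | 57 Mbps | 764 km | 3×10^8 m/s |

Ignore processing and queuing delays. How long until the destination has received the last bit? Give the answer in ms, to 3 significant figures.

Transmission delay per hop = L/R = 3960/57000000 = 0.0694737 ms; 3 hops → 0.208421 ms.
Propagation delays (d/s per hop): 1.59574, 120, 2.54667 ms; sum = 124.142 ms.
End-to-end = 124 ms.

124 ms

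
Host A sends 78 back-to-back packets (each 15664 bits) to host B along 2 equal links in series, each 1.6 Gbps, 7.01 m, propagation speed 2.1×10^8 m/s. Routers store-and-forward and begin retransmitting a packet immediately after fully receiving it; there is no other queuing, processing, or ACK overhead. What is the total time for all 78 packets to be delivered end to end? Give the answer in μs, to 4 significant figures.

Per-hop transmission t_tx = L/R = 15664/1600000000 = 9.79 μs.
Per-hop propagation t_prop = 7.01/210000000 = 0.033381 μs.
Pipeline fill: first packet needs 2·t_tx to clear all hops; remaining 77 packets each add one t_tx.
Total = (2+78-1)·t_tx + 2·t_prop = 79·9.79 + 2·0.033381 = 773.5 μs.

773.5 μs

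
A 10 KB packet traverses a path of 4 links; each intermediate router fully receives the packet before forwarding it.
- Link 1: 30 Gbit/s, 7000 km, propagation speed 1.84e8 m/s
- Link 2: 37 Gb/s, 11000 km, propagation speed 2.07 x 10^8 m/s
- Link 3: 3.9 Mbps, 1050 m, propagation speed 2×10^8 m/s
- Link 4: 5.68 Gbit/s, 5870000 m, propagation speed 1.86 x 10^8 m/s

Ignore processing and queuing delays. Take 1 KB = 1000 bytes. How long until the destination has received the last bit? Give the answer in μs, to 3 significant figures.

143000 μs

L = 80000 bits.
Transmission delays (L/R per hop): 2.66667, 2.16216, 20512.8, 14.0845 μs; sum = 20531.7 μs.
Propagation delays (d/s per hop): 38043.5, 53140.1, 5.25, 31559.1 μs; sum = 122748 μs.
End-to-end = 143000 μs.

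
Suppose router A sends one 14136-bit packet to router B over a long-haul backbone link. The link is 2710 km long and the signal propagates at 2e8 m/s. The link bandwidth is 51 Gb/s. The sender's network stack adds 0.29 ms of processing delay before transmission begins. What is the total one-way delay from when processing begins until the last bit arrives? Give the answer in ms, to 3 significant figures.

Transmission delay = L/R = 14136 / 51000000000 = 0.000277176 ms.
Propagation delay = d/s = 2710000 m / 200000000 m/s = 13.55 ms.
Plus processing delay 0.29 ms = 0.29 ms.
Total = 13.8 ms.

13.8 ms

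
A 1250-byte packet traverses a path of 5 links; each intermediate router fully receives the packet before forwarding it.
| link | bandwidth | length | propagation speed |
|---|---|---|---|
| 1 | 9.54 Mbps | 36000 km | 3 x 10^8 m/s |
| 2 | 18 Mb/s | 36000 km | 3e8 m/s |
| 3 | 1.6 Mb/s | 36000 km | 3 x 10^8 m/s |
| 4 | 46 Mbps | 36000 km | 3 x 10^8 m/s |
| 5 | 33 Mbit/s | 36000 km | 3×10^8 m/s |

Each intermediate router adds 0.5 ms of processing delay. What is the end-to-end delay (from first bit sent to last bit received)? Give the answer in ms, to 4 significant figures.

610.4 ms

L = 1250 × 8 = 10000 bits.
Transmission delays (L/R per hop): 1.04822, 0.555556, 6.25, 0.217391, 0.30303 ms; sum = 8.3742 ms.
Propagation delays (d/s per hop): 120, 120, 120, 120, 120 ms; sum = 600 ms.
Processing at 4 router(s): 4 × 0.5 ms = 2 ms.
End-to-end = 610.4 ms.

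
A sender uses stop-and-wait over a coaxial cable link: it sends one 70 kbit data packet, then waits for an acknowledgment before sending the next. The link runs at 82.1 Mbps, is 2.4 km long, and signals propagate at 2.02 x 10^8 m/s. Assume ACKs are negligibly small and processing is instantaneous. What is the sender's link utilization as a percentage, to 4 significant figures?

97.29 %

t_tx = L/R = 70000/82100000 = 0.000852619 s.
t_prop = 2400/202000000 = 1.18812e-05 s; RTT = 2.37624e-05 s.
Cycle = t_tx + RTT = 0.000876381 s.
Utilization = t_tx / cycle = 0.000852619/0.000876381 = 97.29 %.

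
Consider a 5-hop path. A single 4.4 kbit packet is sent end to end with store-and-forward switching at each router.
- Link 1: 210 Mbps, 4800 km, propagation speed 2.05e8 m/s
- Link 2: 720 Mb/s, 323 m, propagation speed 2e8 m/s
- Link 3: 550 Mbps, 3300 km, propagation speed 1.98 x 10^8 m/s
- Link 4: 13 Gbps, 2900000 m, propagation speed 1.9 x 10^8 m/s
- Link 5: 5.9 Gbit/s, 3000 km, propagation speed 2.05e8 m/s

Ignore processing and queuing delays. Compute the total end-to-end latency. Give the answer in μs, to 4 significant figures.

70020 μs

L = 4400 bits.
Transmission delays (L/R per hop): 20.9524, 6.11111, 8, 0.338462, 0.745763 μs; sum = 36.1477 μs.
Propagation delays (d/s per hop): 23414.6, 1.615, 16666.7, 15263.2, 14634.1 μs; sum = 69980.2 μs.
End-to-end = 70020 μs.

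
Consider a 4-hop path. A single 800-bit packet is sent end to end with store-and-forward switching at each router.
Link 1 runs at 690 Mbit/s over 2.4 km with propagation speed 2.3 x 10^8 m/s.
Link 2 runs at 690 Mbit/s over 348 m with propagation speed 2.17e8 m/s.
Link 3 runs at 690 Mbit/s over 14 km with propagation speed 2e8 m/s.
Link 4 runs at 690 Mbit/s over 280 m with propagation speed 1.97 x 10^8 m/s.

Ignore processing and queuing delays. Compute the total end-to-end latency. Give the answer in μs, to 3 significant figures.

88.1 μs

Transmission delay per hop = L/R = 800/690000000 = 1.15942 μs; 4 hops → 4.63768 μs.
Propagation delays (d/s per hop): 10.4348, 1.60369, 70, 1.42132 μs; sum = 83.4598 μs.
End-to-end = 88.1 μs.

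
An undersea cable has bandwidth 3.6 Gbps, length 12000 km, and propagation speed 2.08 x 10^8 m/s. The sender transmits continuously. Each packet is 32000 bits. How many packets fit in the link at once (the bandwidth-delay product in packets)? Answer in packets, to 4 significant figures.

Propagation delay = 12000000 / 208000000 = 0.0576923 s.
BDP = R × t_prop = 3600000000 × 0.0576923 = 207692000 bits.
In packets of 32000 bits: 6490 packets.

6490 packets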